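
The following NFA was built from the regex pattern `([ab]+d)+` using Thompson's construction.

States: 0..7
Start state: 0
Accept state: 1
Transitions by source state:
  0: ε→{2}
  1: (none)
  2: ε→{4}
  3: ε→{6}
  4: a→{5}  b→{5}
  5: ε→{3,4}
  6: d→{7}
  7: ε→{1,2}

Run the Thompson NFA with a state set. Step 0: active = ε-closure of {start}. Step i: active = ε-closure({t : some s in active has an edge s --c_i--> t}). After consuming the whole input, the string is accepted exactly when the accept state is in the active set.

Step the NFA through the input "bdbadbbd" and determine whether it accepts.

initial (ε-close {0}): {0,2,4}
'b' @ 1: {3,4,5,6}
'd' @ 2: {1,2,4,7}  ✓accept
'b' @ 3: {3,4,5,6}
'a' @ 4: {3,4,5,6}
'd' @ 5: {1,2,4,7}  ✓accept
'b' @ 6: {3,4,5,6}
'b' @ 7: {3,4,5,6}
'd' @ 8: {1,2,4,7}  ✓accept
final: {1,2,4,7}; accept 1 in set

Answer: ACCEPT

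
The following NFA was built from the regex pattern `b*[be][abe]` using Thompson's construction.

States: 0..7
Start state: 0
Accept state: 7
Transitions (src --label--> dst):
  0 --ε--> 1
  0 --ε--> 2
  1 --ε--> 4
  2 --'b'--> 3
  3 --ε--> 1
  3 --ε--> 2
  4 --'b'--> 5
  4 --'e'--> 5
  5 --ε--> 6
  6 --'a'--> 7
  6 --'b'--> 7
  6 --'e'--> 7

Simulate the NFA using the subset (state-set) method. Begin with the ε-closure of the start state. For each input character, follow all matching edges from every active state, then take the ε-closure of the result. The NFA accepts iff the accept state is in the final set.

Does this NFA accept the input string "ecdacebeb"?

S₀ = ε-closure({0}) = {0,1,2,4}
'e' @ 1: {5,6}
'c' @ 2: {}  — state set empty
rest 'dacebeb' ignored (set empty)
end set {} — state 7 not in

Answer: REJECT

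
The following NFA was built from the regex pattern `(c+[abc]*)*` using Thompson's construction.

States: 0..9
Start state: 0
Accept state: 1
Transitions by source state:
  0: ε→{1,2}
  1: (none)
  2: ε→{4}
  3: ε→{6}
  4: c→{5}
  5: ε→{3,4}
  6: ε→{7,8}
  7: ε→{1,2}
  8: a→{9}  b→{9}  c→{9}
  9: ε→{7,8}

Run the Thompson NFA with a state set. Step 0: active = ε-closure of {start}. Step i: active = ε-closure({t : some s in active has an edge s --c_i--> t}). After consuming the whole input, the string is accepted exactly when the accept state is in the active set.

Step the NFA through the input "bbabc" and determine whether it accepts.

Answer: REJECT

Derivation:
start: ε-closure({0}) = {0,1,2,4}
'b' @ 1: {}  — dead — no transitions
rest 'babc' ignored (set empty)
end set {} — state 1 not in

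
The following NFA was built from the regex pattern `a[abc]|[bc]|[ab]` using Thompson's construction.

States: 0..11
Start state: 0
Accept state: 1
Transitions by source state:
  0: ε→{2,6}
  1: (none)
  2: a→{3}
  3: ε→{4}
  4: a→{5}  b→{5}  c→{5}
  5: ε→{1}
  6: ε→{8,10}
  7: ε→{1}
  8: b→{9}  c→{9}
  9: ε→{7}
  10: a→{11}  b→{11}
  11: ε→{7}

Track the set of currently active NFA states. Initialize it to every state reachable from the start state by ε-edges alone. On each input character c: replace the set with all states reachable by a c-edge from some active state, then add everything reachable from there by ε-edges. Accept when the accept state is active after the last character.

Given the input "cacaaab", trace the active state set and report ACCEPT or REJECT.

Answer: REJECT

Steps:
S₀ = ε-closure({0}) = {0,2,6,8,10}
'c' @ 1: {1,7,9}  [accepting]
'a' @ 2: {}  — no active states
rest 'caaab' ignored (set empty)
final: {}; accept 1 not in set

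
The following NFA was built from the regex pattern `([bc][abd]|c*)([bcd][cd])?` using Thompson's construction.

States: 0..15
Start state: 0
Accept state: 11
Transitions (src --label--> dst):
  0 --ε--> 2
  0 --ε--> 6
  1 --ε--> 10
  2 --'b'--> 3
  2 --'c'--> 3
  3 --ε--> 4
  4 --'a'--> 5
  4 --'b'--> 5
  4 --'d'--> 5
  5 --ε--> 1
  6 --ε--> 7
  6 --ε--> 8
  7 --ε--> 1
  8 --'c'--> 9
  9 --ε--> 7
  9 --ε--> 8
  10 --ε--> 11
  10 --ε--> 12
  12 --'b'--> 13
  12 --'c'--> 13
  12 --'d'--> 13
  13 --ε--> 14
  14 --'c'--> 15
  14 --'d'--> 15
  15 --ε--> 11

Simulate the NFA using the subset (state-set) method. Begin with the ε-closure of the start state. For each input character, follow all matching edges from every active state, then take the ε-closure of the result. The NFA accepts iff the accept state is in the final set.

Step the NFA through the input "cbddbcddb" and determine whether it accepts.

initial (ε-close {0}): {0,1,2,6,7,8,10,11,12}
'c' @ 1: {1,3,4,7,8,9,10,11,12,13,14}  [accepting]
'b' @ 2: {1,5,10,11,12,13,14}  [accepting]
'd' @ 3: {11,13,14,15}  [accepting]
'd' @ 4: {11,15}  [accepting]
'b' @ 5: {}  — state set empty
rest 'cddb' ignored (set empty)
end set {} — state 11 not in

Answer: REJECT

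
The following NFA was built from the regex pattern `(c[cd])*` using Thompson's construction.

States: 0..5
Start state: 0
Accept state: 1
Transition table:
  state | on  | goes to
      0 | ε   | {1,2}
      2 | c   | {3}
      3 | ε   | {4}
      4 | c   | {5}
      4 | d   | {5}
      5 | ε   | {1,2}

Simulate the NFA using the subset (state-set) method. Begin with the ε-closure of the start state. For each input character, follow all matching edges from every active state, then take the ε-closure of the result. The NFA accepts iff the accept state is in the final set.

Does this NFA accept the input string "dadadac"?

Answer: REJECT

Steps:
start: ε-closure({0}) = {0,1,2}
'd' @ 1: {}  — dead — no transitions
rest 'adadac' ignored (set empty)
end set {} — state 1 not in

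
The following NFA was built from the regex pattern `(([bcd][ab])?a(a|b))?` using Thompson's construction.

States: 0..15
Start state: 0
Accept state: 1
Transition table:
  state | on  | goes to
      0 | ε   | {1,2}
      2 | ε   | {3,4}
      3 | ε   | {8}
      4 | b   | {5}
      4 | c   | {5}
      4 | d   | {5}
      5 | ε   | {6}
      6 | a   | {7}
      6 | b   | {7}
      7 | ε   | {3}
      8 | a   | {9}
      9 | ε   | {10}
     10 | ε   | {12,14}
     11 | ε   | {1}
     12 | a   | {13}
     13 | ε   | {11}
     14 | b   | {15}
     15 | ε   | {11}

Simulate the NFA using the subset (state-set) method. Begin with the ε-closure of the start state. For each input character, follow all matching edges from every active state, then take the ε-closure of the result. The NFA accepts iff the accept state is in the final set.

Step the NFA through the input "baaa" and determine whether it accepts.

S₀ = ε-closure({0}) = {0,1,2,3,4,8}
'b' @ 1: {5,6}
'a' @ 2: {3,7,8}
'a' @ 3: {9,10,12,14}
'a' @ 4: {1,11,13}  ✓accept
end set {1,11,13} — state 1 in

Answer: ACCEPT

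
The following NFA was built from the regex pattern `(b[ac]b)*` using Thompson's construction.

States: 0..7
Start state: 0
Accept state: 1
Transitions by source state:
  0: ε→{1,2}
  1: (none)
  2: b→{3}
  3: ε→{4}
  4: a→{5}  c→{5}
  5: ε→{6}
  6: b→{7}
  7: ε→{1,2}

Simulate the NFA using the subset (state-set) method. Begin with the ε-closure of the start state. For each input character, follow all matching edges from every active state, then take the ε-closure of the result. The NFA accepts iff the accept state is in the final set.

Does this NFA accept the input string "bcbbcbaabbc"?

initial (ε-close {0}): {0,1,2}
'b' @ 1: {3,4}
'c' @ 2: {5,6}
'b' @ 3: {1,2,7}  [accepting]
'b' @ 4: {3,4}
'c' @ 5: {5,6}
'b' @ 6: {1,2,7}  [accepting]
'a' @ 7: {}  — dead — no transitions
rest 'abbc' ignored (set empty)
after full input: {}  (accept=1 not in)

Answer: REJECT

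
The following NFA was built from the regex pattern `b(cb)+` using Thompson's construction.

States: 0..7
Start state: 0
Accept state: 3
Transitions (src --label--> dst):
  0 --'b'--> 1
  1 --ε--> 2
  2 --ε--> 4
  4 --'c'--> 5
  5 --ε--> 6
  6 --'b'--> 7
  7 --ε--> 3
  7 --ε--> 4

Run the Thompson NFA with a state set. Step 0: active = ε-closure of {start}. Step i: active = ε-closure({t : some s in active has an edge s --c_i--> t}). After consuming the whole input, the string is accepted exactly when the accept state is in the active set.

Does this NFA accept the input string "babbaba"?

initial (ε-close {0}): {0}
'b' @ 1: {1,2,4}
'a' @ 2: {}  — state set empty
rest 'bbaba' ignored (set empty)
final: {}; accept 3 not in set

Answer: REJECT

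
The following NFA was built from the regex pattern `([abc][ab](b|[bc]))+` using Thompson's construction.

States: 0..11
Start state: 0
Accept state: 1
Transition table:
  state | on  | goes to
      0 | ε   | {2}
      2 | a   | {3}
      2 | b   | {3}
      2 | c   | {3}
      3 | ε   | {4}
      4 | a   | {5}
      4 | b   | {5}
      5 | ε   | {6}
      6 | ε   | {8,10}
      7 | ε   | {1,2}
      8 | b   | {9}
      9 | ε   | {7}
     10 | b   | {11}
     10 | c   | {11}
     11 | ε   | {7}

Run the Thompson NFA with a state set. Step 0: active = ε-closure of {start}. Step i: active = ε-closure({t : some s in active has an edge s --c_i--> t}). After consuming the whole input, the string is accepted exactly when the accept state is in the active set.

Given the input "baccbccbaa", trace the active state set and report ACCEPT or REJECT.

Answer: REJECT

Trace:
start: ε-closure({0}) = {0,2}
'b' @ 1: {3,4}
'a' @ 2: {5,6,8,10}
'c' @ 3: {1,2,7,11}  [accepting]
'c' @ 4: {3,4}
'b' @ 5: {5,6,8,10}
'c' @ 6: {1,2,7,11}  [accepting]
'c' @ 7: {3,4}
'b' @ 8: {5,6,8,10}
'a' @ 9: {}  — state set empty
rest 'a' ignored (set empty)
after full input: {}  (accept=1 not in)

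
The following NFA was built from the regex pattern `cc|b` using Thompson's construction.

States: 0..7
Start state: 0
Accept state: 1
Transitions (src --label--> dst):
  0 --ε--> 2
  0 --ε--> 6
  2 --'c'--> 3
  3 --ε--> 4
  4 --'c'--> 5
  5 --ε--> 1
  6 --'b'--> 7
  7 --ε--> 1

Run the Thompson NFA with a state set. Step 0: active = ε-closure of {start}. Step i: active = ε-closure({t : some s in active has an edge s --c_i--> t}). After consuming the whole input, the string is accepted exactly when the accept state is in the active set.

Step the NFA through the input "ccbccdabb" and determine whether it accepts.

initial (ε-close {0}): {0,2,6}
'c' @ 1: {3,4}
'c' @ 2: {1,5}  [accepting]
'b' @ 3: {}  — state set empty
rest 'ccdabb' ignored (set empty)
after full input: {}  (accept=1 not in)

Answer: REJECT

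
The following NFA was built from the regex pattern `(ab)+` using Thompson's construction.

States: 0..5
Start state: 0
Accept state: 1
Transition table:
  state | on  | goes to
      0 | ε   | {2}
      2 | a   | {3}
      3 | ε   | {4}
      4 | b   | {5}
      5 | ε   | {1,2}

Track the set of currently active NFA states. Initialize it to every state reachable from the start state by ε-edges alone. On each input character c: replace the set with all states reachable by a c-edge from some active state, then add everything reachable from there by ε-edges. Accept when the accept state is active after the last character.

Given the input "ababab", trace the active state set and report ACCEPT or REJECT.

Answer: ACCEPT

Trace:
initial (ε-close {0}): {0,2}
'a' @ 1: {3,4}
'b' @ 2: {1,2,5}  [accepting]
'a' @ 3: {3,4}
'b' @ 4: {1,2,5}  [accepting]
'a' @ 5: {3,4}
'b' @ 6: {1,2,5}  [accepting]
end set {1,2,5} — state 1 in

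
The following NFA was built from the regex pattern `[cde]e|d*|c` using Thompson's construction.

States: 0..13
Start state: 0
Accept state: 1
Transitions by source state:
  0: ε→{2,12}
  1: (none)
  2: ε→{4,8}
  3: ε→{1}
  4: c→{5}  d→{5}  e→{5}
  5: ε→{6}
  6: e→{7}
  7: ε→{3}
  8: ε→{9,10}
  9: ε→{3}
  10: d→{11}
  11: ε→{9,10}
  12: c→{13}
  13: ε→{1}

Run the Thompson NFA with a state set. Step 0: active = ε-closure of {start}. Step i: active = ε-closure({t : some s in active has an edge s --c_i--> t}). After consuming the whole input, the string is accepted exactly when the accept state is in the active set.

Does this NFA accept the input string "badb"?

S₀ = ε-closure({0}) = {0,1,2,3,4,8,9,10,12}
'b' @ 1: {}  — state set empty
rest 'adb' ignored (set empty)
after full input: {}  (accept=1 not in)

Answer: REJECT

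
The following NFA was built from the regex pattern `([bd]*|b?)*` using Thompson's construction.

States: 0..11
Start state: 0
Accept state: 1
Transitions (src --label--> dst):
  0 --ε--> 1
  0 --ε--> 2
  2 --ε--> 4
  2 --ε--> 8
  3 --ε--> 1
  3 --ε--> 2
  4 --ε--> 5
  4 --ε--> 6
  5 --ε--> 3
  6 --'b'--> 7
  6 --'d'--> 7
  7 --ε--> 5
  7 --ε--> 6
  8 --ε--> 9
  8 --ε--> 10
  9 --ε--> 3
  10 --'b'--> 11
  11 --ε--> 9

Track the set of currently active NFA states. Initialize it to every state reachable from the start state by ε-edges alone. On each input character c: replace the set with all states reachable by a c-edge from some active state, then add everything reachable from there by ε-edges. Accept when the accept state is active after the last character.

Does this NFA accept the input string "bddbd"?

S₀ = ε-closure({0}) = {0,1,2,3,4,5,6,8,9,10}
'b' @ 1: {1,2,3,4,5,6,7,8,9,10,11}  [accepting]
'd' @ 2: {1,2,3,4,5,6,7,8,9,10}  [accepting]
'd' @ 3: {1,2,3,4,5,6,7,8,9,10}  [accepting]
'b' @ 4: {1,2,3,4,5,6,7,8,9,10,11}  [accepting]
'd' @ 5: {1,2,3,4,5,6,7,8,9,10}  [accepting]
after full input: {1,2,3,4,5,6,7,8,9,10}  (accept=1 in)

Answer: ACCEPT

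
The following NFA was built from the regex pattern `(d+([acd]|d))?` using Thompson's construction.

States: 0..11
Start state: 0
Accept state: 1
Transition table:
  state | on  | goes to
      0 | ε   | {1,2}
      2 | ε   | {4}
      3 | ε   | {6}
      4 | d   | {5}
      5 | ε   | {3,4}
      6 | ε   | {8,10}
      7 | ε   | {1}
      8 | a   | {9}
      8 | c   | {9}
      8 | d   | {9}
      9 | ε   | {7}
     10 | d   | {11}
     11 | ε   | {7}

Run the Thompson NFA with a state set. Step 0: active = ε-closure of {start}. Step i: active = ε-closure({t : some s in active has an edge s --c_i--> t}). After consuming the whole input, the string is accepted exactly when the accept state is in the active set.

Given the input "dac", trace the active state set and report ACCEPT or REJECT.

start: ε-closure({0}) = {0,1,2,4}
'd' @ 1: {3,4,5,6,8,10}
'a' @ 2: {1,7,9}  [accepting]
'c' @ 3: {}  — no active states
end set {} — state 1 not in

Answer: REJECT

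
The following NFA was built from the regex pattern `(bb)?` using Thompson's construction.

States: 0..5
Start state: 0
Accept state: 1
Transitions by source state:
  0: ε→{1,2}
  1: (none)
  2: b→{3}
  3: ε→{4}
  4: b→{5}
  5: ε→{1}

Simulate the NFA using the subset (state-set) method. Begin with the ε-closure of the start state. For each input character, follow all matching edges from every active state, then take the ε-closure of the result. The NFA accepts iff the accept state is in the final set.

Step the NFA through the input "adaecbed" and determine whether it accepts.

initial (ε-close {0}): {0,1,2}
'a' @ 1: {}  — no active states
rest 'daecbed' ignored (set empty)
end set {} — state 1 not in

Answer: REJECT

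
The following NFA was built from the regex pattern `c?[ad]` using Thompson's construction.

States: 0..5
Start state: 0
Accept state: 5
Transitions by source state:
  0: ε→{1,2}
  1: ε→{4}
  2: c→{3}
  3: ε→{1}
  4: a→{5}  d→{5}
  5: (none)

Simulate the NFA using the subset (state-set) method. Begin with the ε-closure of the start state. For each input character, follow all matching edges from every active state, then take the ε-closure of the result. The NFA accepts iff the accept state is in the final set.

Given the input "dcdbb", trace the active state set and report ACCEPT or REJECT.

S₀ = ε-closure({0}) = {0,1,2,4}
'd' @ 1: {5}  [accepting]
'c' @ 2: {}  — dead — no transitions
rest 'dbb' ignored (set empty)
end set {} — state 5 not in

Answer: REJECT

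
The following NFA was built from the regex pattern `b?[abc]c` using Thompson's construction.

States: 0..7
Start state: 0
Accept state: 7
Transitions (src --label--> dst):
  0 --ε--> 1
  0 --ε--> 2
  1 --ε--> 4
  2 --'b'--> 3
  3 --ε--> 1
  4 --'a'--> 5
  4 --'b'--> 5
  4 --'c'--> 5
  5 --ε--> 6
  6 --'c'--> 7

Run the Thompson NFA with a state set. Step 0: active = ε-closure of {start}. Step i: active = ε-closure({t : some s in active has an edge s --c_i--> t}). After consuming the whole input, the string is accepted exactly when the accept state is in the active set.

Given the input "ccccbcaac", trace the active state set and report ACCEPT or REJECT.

start: ε-closure({0}) = {0,1,2,4}
'c' @ 1: {5,6}
'c' @ 2: {7}  (accept∈set)
'c' @ 3: {}  — state set empty
rest 'cbcaac' ignored (set empty)
after full input: {}  (accept=7 not in)

Answer: REJECT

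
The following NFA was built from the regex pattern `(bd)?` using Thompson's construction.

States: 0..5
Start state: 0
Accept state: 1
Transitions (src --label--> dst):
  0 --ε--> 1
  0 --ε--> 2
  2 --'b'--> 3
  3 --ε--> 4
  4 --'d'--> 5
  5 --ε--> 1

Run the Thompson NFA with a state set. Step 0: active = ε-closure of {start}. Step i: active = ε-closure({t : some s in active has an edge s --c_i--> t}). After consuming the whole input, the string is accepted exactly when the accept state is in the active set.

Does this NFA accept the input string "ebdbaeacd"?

initial (ε-close {0}): {0,1,2}
'e' @ 1: {}  — no active states
rest 'bdbaeacd' ignored (set empty)
final: {}; accept 1 not in set

Answer: REJECT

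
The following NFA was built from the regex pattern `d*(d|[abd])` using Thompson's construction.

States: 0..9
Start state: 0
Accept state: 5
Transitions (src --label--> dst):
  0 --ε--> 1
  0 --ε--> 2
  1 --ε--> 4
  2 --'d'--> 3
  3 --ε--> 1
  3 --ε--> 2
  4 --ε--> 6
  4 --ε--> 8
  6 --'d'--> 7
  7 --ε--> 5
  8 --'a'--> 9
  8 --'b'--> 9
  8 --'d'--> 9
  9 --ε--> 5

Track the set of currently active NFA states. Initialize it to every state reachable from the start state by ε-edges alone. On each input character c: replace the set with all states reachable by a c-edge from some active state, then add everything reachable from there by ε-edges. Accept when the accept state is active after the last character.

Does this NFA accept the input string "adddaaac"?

Answer: REJECT

Trace:
initial (ε-close {0}): {0,1,2,4,6,8}
'a' @ 1: {5,9}  [accepting]
'd' @ 2: {}  — dead — no transitions
rest 'ddaaac' ignored (set empty)
final: {}; accept 5 not in set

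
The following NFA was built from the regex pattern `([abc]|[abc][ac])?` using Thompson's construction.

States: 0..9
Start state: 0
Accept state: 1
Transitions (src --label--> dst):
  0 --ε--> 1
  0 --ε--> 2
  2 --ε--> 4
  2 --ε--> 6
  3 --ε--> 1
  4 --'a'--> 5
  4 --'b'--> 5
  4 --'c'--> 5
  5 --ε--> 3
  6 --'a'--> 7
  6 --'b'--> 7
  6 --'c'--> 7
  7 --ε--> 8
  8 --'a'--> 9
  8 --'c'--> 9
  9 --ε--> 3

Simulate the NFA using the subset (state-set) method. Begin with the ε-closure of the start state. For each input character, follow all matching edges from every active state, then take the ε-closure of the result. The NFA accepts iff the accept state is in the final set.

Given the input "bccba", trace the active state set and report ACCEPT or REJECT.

Answer: REJECT

Trace:
initial (ε-close {0}): {0,1,2,4,6}
'b' @ 1: {1,3,5,7,8}  [accepting]
'c' @ 2: {1,3,9}  [accepting]
'c' @ 3: {}  — no active states
rest 'ba' ignored (set empty)
end set {} — state 1 not in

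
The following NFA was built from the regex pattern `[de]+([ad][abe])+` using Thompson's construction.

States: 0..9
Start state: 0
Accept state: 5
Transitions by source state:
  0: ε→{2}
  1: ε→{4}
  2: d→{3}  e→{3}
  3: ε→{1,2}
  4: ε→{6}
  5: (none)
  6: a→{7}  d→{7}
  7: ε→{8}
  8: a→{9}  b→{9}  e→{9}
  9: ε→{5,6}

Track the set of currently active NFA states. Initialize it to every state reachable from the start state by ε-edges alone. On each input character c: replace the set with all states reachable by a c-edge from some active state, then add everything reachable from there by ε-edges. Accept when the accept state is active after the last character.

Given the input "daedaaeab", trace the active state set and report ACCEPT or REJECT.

S₀ = ε-closure({0}) = {0,2}
'd' @ 1: {1,2,3,4,6}
'a' @ 2: {7,8}
'e' @ 3: {5,6,9}  ✓accept
'd' @ 4: {7,8}
'a' @ 5: {5,6,9}  ✓accept
'a' @ 6: {7,8}
'e' @ 7: {5,6,9}  ✓accept
'a' @ 8: {7,8}
'b' @ 9: {5,6,9}  ✓accept
end set {5,6,9} — state 5 in

Answer: ACCEPT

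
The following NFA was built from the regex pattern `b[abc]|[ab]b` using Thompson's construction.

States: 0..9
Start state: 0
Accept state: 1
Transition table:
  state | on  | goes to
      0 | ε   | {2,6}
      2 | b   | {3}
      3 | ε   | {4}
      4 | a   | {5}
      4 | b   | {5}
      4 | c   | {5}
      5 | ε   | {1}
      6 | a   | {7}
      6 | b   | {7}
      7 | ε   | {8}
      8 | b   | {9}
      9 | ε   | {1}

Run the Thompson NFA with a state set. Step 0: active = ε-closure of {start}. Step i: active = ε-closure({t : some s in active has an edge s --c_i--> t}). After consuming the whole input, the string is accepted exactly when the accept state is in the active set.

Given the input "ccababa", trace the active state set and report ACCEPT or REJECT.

Answer: REJECT

Steps:
S₀ = ε-closure({0}) = {0,2,6}
'c' @ 1: {}  — no active states
rest 'cababa' ignored (set empty)
end set {} — state 1 not in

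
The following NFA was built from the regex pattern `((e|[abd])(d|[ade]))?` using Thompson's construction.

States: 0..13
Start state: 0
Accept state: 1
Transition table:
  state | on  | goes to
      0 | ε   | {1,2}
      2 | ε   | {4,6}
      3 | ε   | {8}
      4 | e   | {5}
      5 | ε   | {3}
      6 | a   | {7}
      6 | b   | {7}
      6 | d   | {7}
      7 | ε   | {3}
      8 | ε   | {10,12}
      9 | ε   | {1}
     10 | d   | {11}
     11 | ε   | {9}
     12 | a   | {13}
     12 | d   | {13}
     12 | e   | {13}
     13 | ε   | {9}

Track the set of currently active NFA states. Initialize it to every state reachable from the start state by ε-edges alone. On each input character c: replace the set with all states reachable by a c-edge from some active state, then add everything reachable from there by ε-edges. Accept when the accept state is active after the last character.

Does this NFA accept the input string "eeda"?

Answer: REJECT

Trace:
S₀ = ε-closure({0}) = {0,1,2,4,6}
'e' @ 1: {3,5,8,10,12}
'e' @ 2: {1,9,13}  ✓accept
'd' @ 3: {}  — no active states
rest 'a' ignored (set empty)
after full input: {}  (accept=1 not in)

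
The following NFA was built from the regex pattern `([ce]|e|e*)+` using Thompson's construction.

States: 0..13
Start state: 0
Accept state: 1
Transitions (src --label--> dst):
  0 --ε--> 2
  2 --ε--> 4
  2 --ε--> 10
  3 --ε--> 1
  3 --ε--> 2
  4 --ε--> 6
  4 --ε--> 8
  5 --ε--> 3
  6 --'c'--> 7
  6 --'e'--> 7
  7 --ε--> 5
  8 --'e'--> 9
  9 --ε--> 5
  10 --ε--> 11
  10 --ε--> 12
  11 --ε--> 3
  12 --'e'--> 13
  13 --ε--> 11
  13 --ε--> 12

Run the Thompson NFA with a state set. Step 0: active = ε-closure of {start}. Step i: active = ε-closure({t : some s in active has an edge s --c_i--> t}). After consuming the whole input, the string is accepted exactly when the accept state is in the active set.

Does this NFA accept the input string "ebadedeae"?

Answer: REJECT

Derivation:
initial (ε-close {0}): {0,1,2,3,4,6,8,10,11,12}
'e' @ 1: {1,2,3,4,5,6,7,8,9,10,11,12,13}  ✓accept
'b' @ 2: {}  — dead — no transitions
rest 'adedeae' ignored (set empty)
end set {} — state 1 not in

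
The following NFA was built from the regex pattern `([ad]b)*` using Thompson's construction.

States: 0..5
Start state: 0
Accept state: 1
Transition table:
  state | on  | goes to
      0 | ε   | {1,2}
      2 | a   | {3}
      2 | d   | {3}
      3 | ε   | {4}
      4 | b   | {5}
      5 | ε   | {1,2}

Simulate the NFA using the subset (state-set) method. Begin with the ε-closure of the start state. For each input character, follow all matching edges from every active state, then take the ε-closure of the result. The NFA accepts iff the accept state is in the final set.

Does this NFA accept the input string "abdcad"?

Answer: REJECT

Derivation:
start: ε-closure({0}) = {0,1,2}
'a' @ 1: {3,4}
'b' @ 2: {1,2,5}  ✓accept
'd' @ 3: {3,4}
'c' @ 4: {}  — dead — no transitions
rest 'ad' ignored (set empty)
end set {} — state 1 not in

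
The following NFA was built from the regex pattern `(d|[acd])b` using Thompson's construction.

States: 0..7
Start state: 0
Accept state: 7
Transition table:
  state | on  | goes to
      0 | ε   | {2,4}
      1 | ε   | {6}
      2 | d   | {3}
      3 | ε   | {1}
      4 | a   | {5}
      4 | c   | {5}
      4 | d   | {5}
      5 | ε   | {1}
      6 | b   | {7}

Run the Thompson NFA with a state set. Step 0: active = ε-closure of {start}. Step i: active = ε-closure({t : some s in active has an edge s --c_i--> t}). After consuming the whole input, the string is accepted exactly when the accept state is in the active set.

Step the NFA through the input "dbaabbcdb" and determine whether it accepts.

Answer: REJECT

Trace:
S₀ = ε-closure({0}) = {0,2,4}
'd' @ 1: {1,3,5,6}
'b' @ 2: {7}  (accept∈set)
'a' @ 3: {}  — no active states
rest 'abbcdb' ignored (set empty)
final: {}; accept 7 not in set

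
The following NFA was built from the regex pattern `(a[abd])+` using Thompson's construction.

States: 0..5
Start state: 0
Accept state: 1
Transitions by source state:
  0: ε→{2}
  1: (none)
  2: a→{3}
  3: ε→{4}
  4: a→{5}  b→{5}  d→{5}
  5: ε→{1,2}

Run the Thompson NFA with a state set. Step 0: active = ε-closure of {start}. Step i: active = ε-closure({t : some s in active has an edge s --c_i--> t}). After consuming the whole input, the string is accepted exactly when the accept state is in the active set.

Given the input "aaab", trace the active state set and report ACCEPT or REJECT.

start: ε-closure({0}) = {0,2}
'a' @ 1: {3,4}
'a' @ 2: {1,2,5}  [accepting]
'a' @ 3: {3,4}
'b' @ 4: {1,2,5}  [accepting]
after full input: {1,2,5}  (accept=1 in)

Answer: ACCEPT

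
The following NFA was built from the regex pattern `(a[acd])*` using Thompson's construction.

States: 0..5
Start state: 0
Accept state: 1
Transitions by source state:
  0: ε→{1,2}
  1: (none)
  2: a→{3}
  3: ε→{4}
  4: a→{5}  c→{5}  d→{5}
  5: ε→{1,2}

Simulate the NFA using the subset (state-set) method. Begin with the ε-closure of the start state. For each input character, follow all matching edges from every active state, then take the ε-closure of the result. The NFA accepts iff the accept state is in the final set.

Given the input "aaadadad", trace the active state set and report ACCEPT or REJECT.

initial (ε-close {0}): {0,1,2}
'a' @ 1: {3,4}
'a' @ 2: {1,2,5}  [accepting]
'a' @ 3: {3,4}
'd' @ 4: {1,2,5}  [accepting]
'a' @ 5: {3,4}
'd' @ 6: {1,2,5}  [accepting]
'a' @ 7: {3,4}
'd' @ 8: {1,2,5}  [accepting]
final: {1,2,5}; accept 1 in set

Answer: ACCEPT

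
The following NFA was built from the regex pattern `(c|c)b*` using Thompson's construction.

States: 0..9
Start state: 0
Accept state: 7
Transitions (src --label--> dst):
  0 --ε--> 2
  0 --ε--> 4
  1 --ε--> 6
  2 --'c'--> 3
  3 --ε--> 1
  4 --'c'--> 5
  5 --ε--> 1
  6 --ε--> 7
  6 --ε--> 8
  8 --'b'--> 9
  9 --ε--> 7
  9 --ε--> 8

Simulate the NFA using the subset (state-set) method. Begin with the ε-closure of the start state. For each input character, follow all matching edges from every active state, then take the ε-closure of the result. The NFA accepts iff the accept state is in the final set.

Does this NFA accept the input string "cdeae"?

start: ε-closure({0}) = {0,2,4}
'c' @ 1: {1,3,5,6,7,8}  (accept∈set)
'd' @ 2: {}  — state set empty
rest 'eae' ignored (set empty)
end set {} — state 7 not in

Answer: REJECT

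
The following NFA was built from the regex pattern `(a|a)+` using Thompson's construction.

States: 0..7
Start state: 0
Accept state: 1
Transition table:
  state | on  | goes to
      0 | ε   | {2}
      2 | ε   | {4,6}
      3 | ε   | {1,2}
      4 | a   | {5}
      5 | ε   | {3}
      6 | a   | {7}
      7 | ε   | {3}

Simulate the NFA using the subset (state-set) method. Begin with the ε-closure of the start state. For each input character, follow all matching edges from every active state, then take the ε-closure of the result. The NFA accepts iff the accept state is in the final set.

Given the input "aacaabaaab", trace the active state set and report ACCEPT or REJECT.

initial (ε-close {0}): {0,2,4,6}
'a' @ 1: {1,2,3,4,5,6,7}  ✓accept
'a' @ 2: {1,2,3,4,5,6,7}  ✓accept
'c' @ 3: {}  — no active states
rest 'aabaaab' ignored (set empty)
after full input: {}  (accept=1 not in)

Answer: REJECT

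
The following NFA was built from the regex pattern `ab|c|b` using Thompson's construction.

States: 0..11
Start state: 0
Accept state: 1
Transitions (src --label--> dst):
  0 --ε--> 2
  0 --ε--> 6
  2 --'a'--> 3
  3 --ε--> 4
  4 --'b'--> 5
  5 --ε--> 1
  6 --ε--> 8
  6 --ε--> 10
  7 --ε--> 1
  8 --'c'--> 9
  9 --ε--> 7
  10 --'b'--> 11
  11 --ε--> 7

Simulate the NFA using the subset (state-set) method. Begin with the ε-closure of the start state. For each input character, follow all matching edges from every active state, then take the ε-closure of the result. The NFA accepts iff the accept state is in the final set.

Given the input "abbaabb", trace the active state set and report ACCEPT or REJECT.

S₀ = ε-closure({0}) = {0,2,6,8,10}
'a' @ 1: {3,4}
'b' @ 2: {1,5}  ✓accept
'b' @ 3: {}  — state set empty
rest 'aabb' ignored (set empty)
final: {}; accept 1 not in set

Answer: REJECT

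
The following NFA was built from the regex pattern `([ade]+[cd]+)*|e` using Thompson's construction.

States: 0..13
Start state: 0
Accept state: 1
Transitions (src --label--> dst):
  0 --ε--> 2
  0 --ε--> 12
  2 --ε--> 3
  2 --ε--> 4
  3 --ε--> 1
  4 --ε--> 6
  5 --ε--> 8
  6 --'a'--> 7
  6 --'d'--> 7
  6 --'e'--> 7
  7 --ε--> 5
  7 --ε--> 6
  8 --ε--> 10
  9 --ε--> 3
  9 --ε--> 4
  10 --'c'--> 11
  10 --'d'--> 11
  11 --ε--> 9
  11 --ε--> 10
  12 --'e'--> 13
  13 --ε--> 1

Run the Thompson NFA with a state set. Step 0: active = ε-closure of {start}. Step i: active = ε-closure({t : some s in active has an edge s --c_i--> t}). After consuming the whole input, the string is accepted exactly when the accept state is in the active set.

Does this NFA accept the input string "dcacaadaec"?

initial (ε-close {0}): {0,1,2,3,4,6,12}
'd' @ 1: {5,6,7,8,10}
'c' @ 2: {1,3,4,6,9,10,11}  (accept∈set)
'a' @ 3: {5,6,7,8,10}
'c' @ 4: {1,3,4,6,9,10,11}  (accept∈set)
'a' @ 5: {5,6,7,8,10}
'a' @ 6: {5,6,7,8,10}
'd' @ 7: {1,3,4,5,6,7,8,9,10,11}  (accept∈set)
'a' @ 8: {5,6,7,8,10}
'e' @ 9: {5,6,7,8,10}
'c' @ 10: {1,3,4,6,9,10,11}  (accept∈set)
final: {1,3,4,6,9,10,11}; accept 1 in set

Answer: ACCEPT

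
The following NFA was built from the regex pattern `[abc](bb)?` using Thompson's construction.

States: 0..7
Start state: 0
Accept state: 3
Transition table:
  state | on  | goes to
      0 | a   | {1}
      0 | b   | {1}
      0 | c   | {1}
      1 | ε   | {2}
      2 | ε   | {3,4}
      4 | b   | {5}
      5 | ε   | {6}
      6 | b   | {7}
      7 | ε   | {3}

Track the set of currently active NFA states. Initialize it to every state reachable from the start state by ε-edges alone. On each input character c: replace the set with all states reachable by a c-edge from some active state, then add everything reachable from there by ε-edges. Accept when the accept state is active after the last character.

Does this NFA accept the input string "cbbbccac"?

Answer: REJECT

Derivation:
initial (ε-close {0}): {0}
'c' @ 1: {1,2,3,4}  (accept∈set)
'b' @ 2: {5,6}
'b' @ 3: {3,7}  (accept∈set)
'b' @ 4: {}  — no active states
rest 'ccac' ignored (set empty)
end set {} — state 3 not in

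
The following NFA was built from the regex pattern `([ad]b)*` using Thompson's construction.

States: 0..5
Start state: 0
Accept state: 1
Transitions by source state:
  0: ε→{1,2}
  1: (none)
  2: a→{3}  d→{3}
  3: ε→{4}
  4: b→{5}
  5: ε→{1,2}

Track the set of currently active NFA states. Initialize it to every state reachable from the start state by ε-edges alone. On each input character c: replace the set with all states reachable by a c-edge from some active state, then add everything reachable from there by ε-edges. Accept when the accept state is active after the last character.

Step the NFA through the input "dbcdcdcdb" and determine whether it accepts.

Answer: REJECT

Trace:
start: ε-closure({0}) = {0,1,2}
'd' @ 1: {3,4}
'b' @ 2: {1,2,5}  [accepting]
'c' @ 3: {}  — state set empty
rest 'dcdcdb' ignored (set empty)
after full input: {}  (accept=1 not in)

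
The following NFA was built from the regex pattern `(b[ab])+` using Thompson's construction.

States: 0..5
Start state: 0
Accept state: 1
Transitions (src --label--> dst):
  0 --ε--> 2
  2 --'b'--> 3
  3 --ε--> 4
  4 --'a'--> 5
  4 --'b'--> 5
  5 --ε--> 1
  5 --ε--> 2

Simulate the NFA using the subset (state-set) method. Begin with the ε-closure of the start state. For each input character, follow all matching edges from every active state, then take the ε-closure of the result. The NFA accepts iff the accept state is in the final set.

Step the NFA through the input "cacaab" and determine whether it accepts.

initial (ε-close {0}): {0,2}
'c' @ 1: {}  — dead — no transitions
rest 'acaab' ignored (set empty)
end set {} — state 1 not in

Answer: REJECT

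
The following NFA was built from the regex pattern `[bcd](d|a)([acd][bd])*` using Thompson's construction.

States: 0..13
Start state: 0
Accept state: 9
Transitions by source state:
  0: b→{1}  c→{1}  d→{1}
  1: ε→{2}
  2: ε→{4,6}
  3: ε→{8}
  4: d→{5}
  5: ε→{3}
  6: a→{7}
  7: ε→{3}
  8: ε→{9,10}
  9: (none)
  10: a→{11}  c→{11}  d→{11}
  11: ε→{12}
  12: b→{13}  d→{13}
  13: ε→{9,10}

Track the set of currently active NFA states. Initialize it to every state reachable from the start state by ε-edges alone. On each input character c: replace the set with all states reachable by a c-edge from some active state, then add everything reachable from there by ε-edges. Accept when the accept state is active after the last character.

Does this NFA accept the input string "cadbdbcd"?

start: ε-closure({0}) = {0}
'c' @ 1: {1,2,4,6}
'a' @ 2: {3,7,8,9,10}  [accepting]
'd' @ 3: {11,12}
'b' @ 4: {9,10,13}  [accepting]
'd' @ 5: {11,12}
'b' @ 6: {9,10,13}  [accepting]
'c' @ 7: {11,12}
'd' @ 8: {9,10,13}  [accepting]
final: {9,10,13}; accept 9 in set

Answer: ACCEPT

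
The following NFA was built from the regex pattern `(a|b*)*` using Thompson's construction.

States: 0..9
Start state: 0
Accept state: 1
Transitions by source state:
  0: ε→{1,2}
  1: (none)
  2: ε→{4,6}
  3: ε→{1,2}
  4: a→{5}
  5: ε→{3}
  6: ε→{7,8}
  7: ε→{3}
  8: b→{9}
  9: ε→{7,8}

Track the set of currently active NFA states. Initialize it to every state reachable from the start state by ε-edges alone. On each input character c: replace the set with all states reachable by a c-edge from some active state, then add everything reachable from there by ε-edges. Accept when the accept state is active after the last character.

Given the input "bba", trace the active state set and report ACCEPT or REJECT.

Answer: ACCEPT

Steps:
start: ε-closure({0}) = {0,1,2,3,4,6,7,8}
'b' @ 1: {1,2,3,4,6,7,8,9}  [accepting]
'b' @ 2: {1,2,3,4,6,7,8,9}  [accepting]
'a' @ 3: {1,2,3,4,5,6,7,8}  [accepting]
end set {1,2,3,4,5,6,7,8} — state 1 in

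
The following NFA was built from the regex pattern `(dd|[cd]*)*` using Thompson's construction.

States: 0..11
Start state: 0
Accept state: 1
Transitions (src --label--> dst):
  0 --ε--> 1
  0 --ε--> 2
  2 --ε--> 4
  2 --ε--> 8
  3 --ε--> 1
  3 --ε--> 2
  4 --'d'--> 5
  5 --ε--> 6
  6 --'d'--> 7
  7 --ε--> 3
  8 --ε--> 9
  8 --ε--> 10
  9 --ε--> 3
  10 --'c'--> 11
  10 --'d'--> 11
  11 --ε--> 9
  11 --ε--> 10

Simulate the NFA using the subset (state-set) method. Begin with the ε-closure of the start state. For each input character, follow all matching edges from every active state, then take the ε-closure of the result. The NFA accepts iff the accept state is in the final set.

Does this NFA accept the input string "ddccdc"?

Answer: ACCEPT

Steps:
initial (ε-close {0}): {0,1,2,3,4,8,9,10}
'd' @ 1: {1,2,3,4,5,6,8,9,10,11}  [accepting]
'd' @ 2: {1,2,3,4,5,6,7,8,9,10,11}  [accepting]
'c' @ 3: {1,2,3,4,8,9,10,11}  [accepting]
'c' @ 4: {1,2,3,4,8,9,10,11}  [accepting]
'd' @ 5: {1,2,3,4,5,6,8,9,10,11}  [accepting]
'c' @ 6: {1,2,3,4,8,9,10,11}  [accepting]
final: {1,2,3,4,8,9,10,11}; accept 1 in set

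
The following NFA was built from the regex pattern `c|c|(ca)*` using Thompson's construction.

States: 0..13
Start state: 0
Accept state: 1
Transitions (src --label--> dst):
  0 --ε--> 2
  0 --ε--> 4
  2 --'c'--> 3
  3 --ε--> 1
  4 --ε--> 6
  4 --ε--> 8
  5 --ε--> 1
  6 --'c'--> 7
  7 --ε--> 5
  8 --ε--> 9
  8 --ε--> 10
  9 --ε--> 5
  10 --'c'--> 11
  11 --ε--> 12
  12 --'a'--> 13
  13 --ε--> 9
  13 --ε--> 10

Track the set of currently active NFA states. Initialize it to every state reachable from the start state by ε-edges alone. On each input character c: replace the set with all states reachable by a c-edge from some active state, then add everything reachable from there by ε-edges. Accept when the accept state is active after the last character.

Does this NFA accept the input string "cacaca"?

Answer: ACCEPT

Derivation:
S₀ = ε-closure({0}) = {0,1,2,4,5,6,8,9,10}
'c' @ 1: {1,3,5,7,11,12}  (accept∈set)
'a' @ 2: {1,5,9,10,13}  (accept∈set)
'c' @ 3: {11,12}
'a' @ 4: {1,5,9,10,13}  (accept∈set)
'c' @ 5: {11,12}
'a' @ 6: {1,5,9,10,13}  (accept∈set)
end set {1,5,9,10,13} — state 1 in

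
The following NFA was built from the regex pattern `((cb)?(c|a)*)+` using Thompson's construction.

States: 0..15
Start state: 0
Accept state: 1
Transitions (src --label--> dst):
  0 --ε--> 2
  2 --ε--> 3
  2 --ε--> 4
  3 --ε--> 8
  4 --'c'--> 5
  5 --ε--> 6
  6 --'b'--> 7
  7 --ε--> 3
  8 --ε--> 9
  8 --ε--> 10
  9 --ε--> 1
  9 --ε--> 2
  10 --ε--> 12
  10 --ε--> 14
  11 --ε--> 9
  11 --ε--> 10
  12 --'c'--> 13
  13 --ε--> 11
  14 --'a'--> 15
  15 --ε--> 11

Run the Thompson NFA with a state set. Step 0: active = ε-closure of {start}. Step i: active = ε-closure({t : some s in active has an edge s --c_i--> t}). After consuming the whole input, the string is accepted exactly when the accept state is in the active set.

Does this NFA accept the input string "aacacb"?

Answer: ACCEPT

Trace:
start: ε-closure({0}) = {0,1,2,3,4,8,9,10,12,14}
'a' @ 1: {1,2,3,4,8,9,10,11,12,14,15}  [accepting]
'a' @ 2: {1,2,3,4,8,9,10,11,12,14,15}  [accepting]
'c' @ 3: {1,2,3,4,5,6,8,9,10,11,12,13,14}  [accepting]
'a' @ 4: {1,2,3,4,8,9,10,11,12,14,15}  [accepting]
'c' @ 5: {1,2,3,4,5,6,8,9,10,11,12,13,14}  [accepting]
'b' @ 6: {1,2,3,4,7,8,9,10,12,14}  [accepting]
after full input: {1,2,3,4,7,8,9,10,12,14}  (accept=1 in)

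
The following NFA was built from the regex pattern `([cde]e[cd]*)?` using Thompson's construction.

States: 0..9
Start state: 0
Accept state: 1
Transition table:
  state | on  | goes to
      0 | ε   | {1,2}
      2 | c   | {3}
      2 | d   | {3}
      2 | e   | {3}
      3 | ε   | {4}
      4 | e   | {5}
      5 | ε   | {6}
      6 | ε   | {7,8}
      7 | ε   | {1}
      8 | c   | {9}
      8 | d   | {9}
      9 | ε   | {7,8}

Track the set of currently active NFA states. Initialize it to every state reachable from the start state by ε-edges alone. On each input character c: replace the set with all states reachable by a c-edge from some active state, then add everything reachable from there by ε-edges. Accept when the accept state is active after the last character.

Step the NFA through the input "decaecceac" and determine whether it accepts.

S₀ = ε-closure({0}) = {0,1,2}
'd' @ 1: {3,4}
'e' @ 2: {1,5,6,7,8}  ✓accept
'c' @ 3: {1,7,8,9}  ✓accept
'a' @ 4: {}  — state set empty
rest 'ecceac' ignored (set empty)
end set {} — state 1 not in

Answer: REJECT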